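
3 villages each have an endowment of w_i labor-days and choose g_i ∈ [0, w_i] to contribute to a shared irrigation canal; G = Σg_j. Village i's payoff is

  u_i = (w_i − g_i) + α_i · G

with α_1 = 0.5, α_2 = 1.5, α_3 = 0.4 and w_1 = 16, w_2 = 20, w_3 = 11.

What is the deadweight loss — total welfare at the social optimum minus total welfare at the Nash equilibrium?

37.8

∂u_i/∂g_i = α_i − 1, so village i contributes w_i if α_i > 1, else 0.
α_i > 1 for i ∈ {2}; NE contributions (0, 20, 0), G = 20.
W^NE = Σw_i − G^NE + (Σα_i)·G^NE = 47 + 1.4·20 = 75.
Planner: ∂(Σu_j)/∂g_i = Σα_j − 1 = 1.4 > 0, so everyone contributes w_i; G^SO = 47, W^SO = 47 + 1.4·47 = 112.8.
Deadweight loss = 37.8.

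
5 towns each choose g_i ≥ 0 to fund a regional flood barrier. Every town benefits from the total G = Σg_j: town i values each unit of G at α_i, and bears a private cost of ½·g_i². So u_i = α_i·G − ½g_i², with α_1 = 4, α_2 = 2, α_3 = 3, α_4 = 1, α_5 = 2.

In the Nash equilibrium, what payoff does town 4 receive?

11.5

Town i's FOC: ∂u_i/∂g_i = α_i − g_i = 0, so g_i* = α_i.
NE contributions = (4, 2, 3, 1, 2); G = 12.
u_4 = α_4·G − ½·(g_4)² = 1·12 − ½·1² = 11.5.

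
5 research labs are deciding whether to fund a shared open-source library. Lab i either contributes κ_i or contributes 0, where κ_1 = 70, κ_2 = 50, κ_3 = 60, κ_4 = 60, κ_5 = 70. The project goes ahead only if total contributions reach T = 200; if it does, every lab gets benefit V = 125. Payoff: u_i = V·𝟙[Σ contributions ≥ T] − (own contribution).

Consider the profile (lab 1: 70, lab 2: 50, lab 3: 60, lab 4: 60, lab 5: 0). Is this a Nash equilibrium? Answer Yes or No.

Total = 240 ≥ 200: provided.
Lab 1 (pledges 70, payoff 55): dropping to 0 → total 170, payoff 0. No gain.
Lab 2 (pledges 50, payoff 75): dropping to 0 → total 190, payoff 0. No gain.
Lab 3 (pledges 60, payoff 65): dropping to 0 → total 180, payoff 0. No gain.
Lab 4 (pledges 60, payoff 65): dropping to 0 → total 180, payoff 0. No gain.
Lab 5 (pledges 0, payoff 125): pledging 70 → total 310, payoff 55. No gain.

Yes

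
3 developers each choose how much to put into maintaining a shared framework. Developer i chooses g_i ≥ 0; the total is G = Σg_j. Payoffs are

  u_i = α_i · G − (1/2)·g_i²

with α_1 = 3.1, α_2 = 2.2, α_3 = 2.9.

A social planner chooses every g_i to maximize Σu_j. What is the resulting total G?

24.6

Planner FOC: ∂(Σu_j)/∂g_i = (Σα_j) − g_i = 0, so g_i^SO = Σα_j = 8.2 for every i; G^SO = 24.6.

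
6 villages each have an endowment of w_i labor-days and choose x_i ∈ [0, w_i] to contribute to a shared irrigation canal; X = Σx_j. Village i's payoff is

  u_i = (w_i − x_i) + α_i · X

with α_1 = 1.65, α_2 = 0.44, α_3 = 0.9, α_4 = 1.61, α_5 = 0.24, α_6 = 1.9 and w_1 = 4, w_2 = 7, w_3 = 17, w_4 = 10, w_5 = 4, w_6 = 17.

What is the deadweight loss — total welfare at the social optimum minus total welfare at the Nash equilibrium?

160.72

∂u_i/∂x_i = α_i − 1, so village i contributes w_i if α_i > 1, else 0.
α_i > 1 for i ∈ {1, 4, 6}; NE contributions (4, 0, 0, 10, 0, 17), X = 31.
W^NE = Σw_i − X^NE + (Σα_i)·X^NE = 59 + 5.74·31 = 236.94.
Planner: ∂(Σu_j)/∂x_i = Σα_j − 1 = 5.74 > 0, so everyone contributes w_i; X^SO = 59, W^SO = 59 + 5.74·59 = 397.66.
Deadweight loss = 160.72.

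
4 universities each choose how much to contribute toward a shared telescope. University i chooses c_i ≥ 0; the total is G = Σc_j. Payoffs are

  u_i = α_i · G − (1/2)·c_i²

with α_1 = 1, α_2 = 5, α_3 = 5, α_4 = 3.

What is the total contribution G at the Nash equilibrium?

University i's FOC: ∂u_i/∂c_i = α_i − c_i = 0, so c_i* = α_i.
NE contributions = (1, 5, 5, 3); G = 14.

14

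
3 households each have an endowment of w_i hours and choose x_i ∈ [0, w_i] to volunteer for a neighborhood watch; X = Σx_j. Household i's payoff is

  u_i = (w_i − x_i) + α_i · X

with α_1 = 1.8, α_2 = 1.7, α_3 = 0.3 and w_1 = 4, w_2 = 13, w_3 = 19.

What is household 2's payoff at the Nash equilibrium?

∂u_i/∂x_i = α_i − 1, so household i contributes w_i if α_i > 1, else 0.
α_i > 1 for i ∈ {1, 2}; NE contributions (4, 13, 0), X = 17.
u_2 = (13 − 13) + 1.7·17 = 28.9.

28.9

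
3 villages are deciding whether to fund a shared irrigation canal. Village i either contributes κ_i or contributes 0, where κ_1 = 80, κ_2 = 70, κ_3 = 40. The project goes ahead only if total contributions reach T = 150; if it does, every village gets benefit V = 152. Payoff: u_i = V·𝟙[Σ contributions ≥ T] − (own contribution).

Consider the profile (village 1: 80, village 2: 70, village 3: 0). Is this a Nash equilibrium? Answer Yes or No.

Total = 150 ≥ 150: provided.
Village 1 (pledges 80, payoff 72): dropping to 0 → total 70, payoff 0. No gain.
Village 2 (pledges 70, payoff 82): dropping to 0 → total 80, payoff 0. No gain.
Village 3 (pledges 0, payoff 152): pledging 40 → total 190, payoff 112. No gain.

Yes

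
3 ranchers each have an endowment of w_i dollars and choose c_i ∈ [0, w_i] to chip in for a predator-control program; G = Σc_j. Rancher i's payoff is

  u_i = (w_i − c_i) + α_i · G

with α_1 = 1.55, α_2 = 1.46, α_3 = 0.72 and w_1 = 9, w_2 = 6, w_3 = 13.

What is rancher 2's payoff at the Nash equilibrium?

21.9

∂u_i/∂c_i = α_i − 1, so rancher i contributes w_i if α_i > 1, else 0.
α_i > 1 for i ∈ {1, 2}; NE contributions (9, 6, 0), G = 15.
u_2 = (6 − 6) + 1.46·15 = 21.9.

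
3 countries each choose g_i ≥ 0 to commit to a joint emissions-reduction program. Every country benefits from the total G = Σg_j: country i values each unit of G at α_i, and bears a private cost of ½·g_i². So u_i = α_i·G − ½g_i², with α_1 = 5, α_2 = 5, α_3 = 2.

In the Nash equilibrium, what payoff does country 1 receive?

Country i's FOC: ∂u_i/∂g_i = α_i − g_i = 0, so g_i* = α_i.
NE contributions = (5, 5, 2); G = 12.
u_1 = α_1·G − ½·(g_1)² = 5·12 − ½·5² = 47.5.

47.5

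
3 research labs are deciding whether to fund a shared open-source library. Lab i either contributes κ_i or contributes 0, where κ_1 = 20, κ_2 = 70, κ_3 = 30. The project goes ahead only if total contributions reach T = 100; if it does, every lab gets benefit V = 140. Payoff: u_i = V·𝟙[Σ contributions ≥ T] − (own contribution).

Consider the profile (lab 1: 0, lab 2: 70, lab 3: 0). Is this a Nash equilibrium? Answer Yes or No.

No

Total = 70 < 100: not provided.
Lab 1 (pledges 0, payoff 0): pledging 20 → total 90, payoff -20. No gain.
Lab 2 (pledges 70, payoff -70): dropping to 0 → total 0, payoff 0. Profitable deviation.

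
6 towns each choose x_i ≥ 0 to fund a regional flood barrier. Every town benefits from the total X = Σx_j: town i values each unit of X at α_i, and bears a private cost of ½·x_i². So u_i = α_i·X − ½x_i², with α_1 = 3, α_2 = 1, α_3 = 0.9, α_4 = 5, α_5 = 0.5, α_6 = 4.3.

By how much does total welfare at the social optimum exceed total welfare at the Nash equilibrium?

Town i's FOC: ∂u_i/∂x_i = α_i − x_i = 0, so x_i* = α_i.
NE contributions = (3, 1, 0.9, 5, 0.5, 4.3); X = 14.7.
W^NE = (Σα)·X − ½Σα_i² = 14.7² − ½·54.55 = 188.815.
Planner sets x_i = Σα_j = 14.7 for every i, so X^SO = 6·14.7 = 88.2.
W^SO = (Σα)·X^SO − ½·6·(Σα)² = (6/2)·14.7² = 648.27.
Deadweight loss = W^SO − W^NE = 459.455.

459.455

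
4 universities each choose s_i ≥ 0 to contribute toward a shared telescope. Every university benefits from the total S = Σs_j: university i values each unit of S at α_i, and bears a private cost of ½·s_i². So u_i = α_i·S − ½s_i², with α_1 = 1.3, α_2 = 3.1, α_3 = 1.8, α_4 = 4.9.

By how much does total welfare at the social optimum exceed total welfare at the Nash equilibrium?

142.485

University i's FOC: ∂u_i/∂s_i = α_i − s_i = 0, so s_i* = α_i.
NE contributions = (1.3, 3.1, 1.8, 4.9); S = 11.1.
W^NE = (Σα)·S − ½Σα_i² = 11.1² − ½·38.55 = 103.935.
Planner sets s_i = Σα_j = 11.1 for every i, so S^SO = 4·11.1 = 44.4.
W^SO = (Σα)·S^SO − ½·4·(Σα)² = (4/2)·11.1² = 246.42.
Deadweight loss = W^SO − W^NE = 142.485.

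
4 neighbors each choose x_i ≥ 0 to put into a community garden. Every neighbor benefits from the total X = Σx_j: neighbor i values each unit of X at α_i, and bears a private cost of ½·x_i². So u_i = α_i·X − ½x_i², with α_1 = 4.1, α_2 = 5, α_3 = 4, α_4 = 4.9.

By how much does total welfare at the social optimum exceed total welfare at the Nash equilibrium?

Neighbor i's FOC: ∂u_i/∂x_i = α_i − x_i = 0, so x_i* = α_i.
NE contributions = (4.1, 5, 4, 4.9); X = 18.
W^NE = (Σα)·X − ½Σα_i² = 18² − ½·81.82 = 283.09.
Planner sets x_i = Σα_j = 18 for every i, so X^SO = 4·18 = 72.
W^SO = (Σα)·X^SO − ½·4·(Σα)² = (4/2)·18² = 648.
Deadweight loss = W^SO − W^NE = 364.91.

364.91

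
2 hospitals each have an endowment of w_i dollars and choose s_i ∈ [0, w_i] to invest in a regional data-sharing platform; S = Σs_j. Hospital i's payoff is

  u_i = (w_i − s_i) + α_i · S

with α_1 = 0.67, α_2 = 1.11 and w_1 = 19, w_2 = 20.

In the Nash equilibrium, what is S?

∂u_i/∂s_i = α_i − 1, so hospital i contributes w_i if α_i > 1, else 0.
α_i > 1 for i ∈ {2}; NE contributions (0, 20), S = 20.

20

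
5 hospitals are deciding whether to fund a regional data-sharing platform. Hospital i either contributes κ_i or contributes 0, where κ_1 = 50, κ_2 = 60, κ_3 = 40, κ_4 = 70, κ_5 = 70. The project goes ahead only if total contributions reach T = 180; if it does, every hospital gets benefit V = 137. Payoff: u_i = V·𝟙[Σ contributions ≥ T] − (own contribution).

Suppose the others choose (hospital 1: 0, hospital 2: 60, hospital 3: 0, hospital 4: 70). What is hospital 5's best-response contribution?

70

Others' total = 130. Contributing 70 brings total to 200 ≥ 180: gain V − κ_5 = 67.
Best response: 70.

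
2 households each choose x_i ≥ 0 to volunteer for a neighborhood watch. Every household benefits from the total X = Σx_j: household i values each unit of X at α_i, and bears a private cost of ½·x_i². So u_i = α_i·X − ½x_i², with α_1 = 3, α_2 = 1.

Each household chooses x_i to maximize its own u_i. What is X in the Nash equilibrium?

4

Household i's FOC: ∂u_i/∂x_i = α_i − x_i = 0, so x_i* = α_i.
NE contributions = (3, 1); X = 4.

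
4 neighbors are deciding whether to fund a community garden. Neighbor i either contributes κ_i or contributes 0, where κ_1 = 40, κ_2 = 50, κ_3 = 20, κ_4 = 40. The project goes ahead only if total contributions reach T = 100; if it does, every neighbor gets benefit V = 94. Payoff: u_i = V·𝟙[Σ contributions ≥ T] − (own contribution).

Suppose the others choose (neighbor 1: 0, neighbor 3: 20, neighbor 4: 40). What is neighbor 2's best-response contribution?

50

Others' total = 60. Contributing 50 brings total to 110 ≥ 100: gain V − κ_2 = 44.
Best response: 50.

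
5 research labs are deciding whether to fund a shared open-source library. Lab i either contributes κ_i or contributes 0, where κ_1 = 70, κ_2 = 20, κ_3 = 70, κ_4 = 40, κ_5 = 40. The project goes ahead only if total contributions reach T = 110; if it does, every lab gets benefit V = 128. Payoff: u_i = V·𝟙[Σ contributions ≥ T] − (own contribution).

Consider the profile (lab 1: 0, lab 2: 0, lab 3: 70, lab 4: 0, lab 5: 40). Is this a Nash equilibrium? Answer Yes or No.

Total = 110 ≥ 110: provided.
Lab 1 (pledges 0, payoff 128): pledging 70 → total 180, payoff 58. No gain.
Lab 2 (pledges 0, payoff 128): pledging 20 → total 130, payoff 108. No gain.
Lab 3 (pledges 70, payoff 58): dropping to 0 → total 40, payoff 0. No gain.
Lab 4 (pledges 0, payoff 128): pledging 40 → total 150, payoff 88. No gain.
Lab 5 (pledges 40, payoff 88): dropping to 0 → total 70, payoff 0. No gain.

Yes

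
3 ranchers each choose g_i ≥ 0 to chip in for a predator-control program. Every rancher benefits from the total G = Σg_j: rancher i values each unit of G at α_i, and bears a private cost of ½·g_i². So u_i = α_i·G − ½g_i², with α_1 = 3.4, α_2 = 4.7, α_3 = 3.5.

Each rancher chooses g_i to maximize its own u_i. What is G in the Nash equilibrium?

Rancher i's FOC: ∂u_i/∂g_i = α_i − g_i = 0, so g_i* = α_i.
NE contributions = (3.4, 4.7, 3.5); G = 11.6.

11.6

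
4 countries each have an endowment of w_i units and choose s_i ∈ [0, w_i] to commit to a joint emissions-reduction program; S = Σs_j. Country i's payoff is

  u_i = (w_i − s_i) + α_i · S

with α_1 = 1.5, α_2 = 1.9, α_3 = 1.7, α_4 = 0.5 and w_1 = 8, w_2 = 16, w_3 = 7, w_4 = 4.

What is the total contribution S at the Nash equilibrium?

∂u_i/∂s_i = α_i − 1, so country i contributes w_i if α_i > 1, else 0.
α_i > 1 for i ∈ {1, 2, 3}; NE contributions (8, 16, 7, 0), S = 31.

31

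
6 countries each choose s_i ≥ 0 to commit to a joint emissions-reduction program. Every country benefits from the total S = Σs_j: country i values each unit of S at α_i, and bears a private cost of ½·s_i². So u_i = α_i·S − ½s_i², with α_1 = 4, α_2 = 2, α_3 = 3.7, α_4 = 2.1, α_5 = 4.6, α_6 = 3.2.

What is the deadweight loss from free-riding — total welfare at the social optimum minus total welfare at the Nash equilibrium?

Country i's FOC: ∂u_i/∂s_i = α_i − s_i = 0, so s_i* = α_i.
NE contributions = (4, 2, 3.7, 2.1, 4.6, 3.2); S = 19.6.
W^NE = (Σα)·S − ½Σα_i² = 19.6² − ½·69.5 = 349.41.
Planner sets s_i = Σα_j = 19.6 for every i, so S^SO = 6·19.6 = 117.6.
W^SO = (Σα)·S^SO − ½·6·(Σα)² = (6/2)·19.6² = 1152.48.
Deadweight loss = W^SO − W^NE = 803.07.

803.07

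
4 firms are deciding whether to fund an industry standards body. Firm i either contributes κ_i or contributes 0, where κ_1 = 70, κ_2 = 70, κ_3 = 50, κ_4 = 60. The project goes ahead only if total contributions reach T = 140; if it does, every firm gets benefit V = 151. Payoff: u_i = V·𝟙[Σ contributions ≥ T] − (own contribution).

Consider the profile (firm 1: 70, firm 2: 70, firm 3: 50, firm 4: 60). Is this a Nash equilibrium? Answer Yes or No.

Total = 250 ≥ 140: provided.
Firm 1 (pledges 70, payoff 81): dropping to 0 → total 180, payoff 151. Profitable deviation.

No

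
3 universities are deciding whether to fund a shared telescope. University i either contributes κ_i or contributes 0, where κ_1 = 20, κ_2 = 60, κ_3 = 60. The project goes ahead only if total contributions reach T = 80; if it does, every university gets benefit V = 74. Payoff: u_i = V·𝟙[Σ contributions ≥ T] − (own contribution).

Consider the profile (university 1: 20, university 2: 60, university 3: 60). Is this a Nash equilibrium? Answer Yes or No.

No

Total = 140 ≥ 80: provided.
University 1 (pledges 20, payoff 54): dropping to 0 → total 120, payoff 74. Profitable deviation.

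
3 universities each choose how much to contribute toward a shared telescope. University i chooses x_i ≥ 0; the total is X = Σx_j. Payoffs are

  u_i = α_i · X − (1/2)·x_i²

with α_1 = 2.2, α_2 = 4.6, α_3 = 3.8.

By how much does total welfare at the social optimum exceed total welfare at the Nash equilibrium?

University i's FOC: ∂u_i/∂x_i = α_i − x_i = 0, so x_i* = α_i.
NE contributions = (2.2, 4.6, 3.8); X = 10.6.
W^NE = (Σα)·X − ½Σα_i² = 10.6² − ½·40.44 = 92.14.
Planner sets x_i = Σα_j = 10.6 for every i, so X^SO = 3·10.6 = 31.8.
W^SO = (Σα)·X^SO − ½·3·(Σα)² = (3/2)·10.6² = 168.54.
Deadweight loss = W^SO − W^NE = 76.4.

76.4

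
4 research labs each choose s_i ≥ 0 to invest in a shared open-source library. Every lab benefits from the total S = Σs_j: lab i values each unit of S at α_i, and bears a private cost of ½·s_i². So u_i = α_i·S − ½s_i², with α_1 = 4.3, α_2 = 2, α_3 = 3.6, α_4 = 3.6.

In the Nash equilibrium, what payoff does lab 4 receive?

Lab i's FOC: ∂u_i/∂s_i = α_i − s_i = 0, so s_i* = α_i.
NE contributions = (4.3, 2, 3.6, 3.6); S = 13.5.
u_4 = α_4·S − ½·(s_4)² = 3.6·13.5 − ½·3.6² = 42.12.

42.12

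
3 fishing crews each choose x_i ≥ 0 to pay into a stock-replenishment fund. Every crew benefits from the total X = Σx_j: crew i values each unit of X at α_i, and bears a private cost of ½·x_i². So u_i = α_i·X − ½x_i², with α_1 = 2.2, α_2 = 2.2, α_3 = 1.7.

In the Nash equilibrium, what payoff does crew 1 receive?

Crew i's FOC: ∂u_i/∂x_i = α_i − x_i = 0, so x_i* = α_i.
NE contributions = (2.2, 2.2, 1.7); X = 6.1.
u_1 = α_1·X − ½·(x_1)² = 2.2·6.1 − ½·2.2² = 11.

11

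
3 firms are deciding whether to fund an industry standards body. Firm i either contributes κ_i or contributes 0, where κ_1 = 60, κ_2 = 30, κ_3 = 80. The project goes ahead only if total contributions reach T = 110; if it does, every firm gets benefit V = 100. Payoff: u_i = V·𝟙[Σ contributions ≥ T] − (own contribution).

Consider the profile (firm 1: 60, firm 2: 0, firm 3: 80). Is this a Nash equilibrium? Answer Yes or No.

Total = 140 ≥ 110: provided.
Firm 1 (pledges 60, payoff 40): dropping to 0 → total 80, payoff 0. No gain.
Firm 2 (pledges 0, payoff 100): pledging 30 → total 170, payoff 70. No gain.
Firm 3 (pledges 80, payoff 20): dropping to 0 → total 60, payoff 0. No gain.

Yes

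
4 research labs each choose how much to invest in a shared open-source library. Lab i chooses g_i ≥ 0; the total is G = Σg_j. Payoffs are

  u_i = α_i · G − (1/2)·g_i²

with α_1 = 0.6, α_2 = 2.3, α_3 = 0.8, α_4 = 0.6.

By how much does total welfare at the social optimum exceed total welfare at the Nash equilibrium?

Lab i's FOC: ∂u_i/∂g_i = α_i − g_i = 0, so g_i* = α_i.
NE contributions = (0.6, 2.3, 0.8, 0.6); G = 4.3.
W^NE = (Σα)·G − ½Σα_i² = 4.3² − ½·6.65 = 15.165.
Planner sets g_i = Σα_j = 4.3 for every i, so G^SO = 4·4.3 = 17.2.
W^SO = (Σα)·G^SO − ½·4·(Σα)² = (4/2)·4.3² = 36.98.
Deadweight loss = W^SO − W^NE = 21.815.

21.815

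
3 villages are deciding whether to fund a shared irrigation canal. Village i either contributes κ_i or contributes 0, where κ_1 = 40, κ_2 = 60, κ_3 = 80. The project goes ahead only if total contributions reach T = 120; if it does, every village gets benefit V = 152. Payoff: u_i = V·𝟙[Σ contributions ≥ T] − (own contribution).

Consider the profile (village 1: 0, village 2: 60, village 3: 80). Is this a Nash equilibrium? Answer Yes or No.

Total = 140 ≥ 120: provided.
Village 1 (pledges 0, payoff 152): pledging 40 → total 180, payoff 112. No gain.
Village 2 (pledges 60, payoff 92): dropping to 0 → total 80, payoff 0. No gain.
Village 3 (pledges 80, payoff 72): dropping to 0 → total 60, payoff 0. No gain.

Yes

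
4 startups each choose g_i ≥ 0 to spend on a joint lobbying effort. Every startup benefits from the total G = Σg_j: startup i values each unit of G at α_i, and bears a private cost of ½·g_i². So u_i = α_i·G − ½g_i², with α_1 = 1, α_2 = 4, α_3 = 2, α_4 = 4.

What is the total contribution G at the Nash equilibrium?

11

Startup i's FOC: ∂u_i/∂g_i = α_i − g_i = 0, so g_i* = α_i.
NE contributions = (1, 4, 2, 4); G = 11.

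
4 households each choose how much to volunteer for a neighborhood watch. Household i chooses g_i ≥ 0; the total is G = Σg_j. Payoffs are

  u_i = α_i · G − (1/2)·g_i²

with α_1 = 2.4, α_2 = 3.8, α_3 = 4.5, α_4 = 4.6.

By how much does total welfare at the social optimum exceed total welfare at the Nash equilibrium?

264.895

Household i's FOC: ∂u_i/∂g_i = α_i − g_i = 0, so g_i* = α_i.
NE contributions = (2.4, 3.8, 4.5, 4.6); G = 15.3.
W^NE = (Σα)·G − ½Σα_i² = 15.3² − ½·61.61 = 203.285.
Planner sets g_i = Σα_j = 15.3 for every i, so G^SO = 4·15.3 = 61.2.
W^SO = (Σα)·G^SO − ½·4·(Σα)² = (4/2)·15.3² = 468.18.
Deadweight loss = W^SO − W^NE = 264.895.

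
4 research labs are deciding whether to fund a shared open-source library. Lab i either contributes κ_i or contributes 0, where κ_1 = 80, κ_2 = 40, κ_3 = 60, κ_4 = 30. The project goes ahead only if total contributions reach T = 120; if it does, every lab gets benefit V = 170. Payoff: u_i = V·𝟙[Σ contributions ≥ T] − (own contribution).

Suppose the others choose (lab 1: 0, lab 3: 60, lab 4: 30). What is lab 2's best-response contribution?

40

Others' total = 90. Contributing 40 brings total to 130 ≥ 120: gain V − κ_2 = 130.
Best response: 40.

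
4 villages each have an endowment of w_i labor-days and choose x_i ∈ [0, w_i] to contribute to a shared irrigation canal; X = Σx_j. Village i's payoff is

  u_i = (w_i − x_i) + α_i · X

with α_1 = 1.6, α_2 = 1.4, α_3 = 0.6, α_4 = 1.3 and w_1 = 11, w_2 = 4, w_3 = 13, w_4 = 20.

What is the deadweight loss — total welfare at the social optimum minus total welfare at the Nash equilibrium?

50.7

∂u_i/∂x_i = α_i − 1, so village i contributes w_i if α_i > 1, else 0.
α_i > 1 for i ∈ {1, 2, 4}; NE contributions (11, 4, 0, 20), X = 35.
W^NE = Σw_i − X^NE + (Σα_i)·X^NE = 48 + 3.9·35 = 184.5.
Planner: ∂(Σu_j)/∂x_i = Σα_j − 1 = 3.9 > 0, so everyone contributes w_i; X^SO = 48, W^SO = 48 + 3.9·48 = 235.2.
Deadweight loss = 50.7.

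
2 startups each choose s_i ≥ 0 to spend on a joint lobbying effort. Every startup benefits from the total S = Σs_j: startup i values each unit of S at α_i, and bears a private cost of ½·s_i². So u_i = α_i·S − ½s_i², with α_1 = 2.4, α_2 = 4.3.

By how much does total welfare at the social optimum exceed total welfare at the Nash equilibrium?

Startup i's FOC: ∂u_i/∂s_i = α_i − s_i = 0, so s_i* = α_i.
NE contributions = (2.4, 4.3); S = 6.7.
W^NE = (Σα)·S − ½Σα_i² = 6.7² − ½·24.25 = 32.765.
Planner sets s_i = Σα_j = 6.7 for every i, so S^SO = 2·6.7 = 13.4.
W^SO = (Σα)·S^SO − ½·2·(Σα)² = (2/2)·6.7² = 44.89.
Deadweight loss = W^SO − W^NE = 12.125.

12.125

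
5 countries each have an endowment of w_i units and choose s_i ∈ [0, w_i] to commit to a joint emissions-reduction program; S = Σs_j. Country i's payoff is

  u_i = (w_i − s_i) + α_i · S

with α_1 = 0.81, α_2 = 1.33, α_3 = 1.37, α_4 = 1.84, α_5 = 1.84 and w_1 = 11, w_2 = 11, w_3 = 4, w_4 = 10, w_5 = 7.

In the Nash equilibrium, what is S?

∂u_i/∂s_i = α_i − 1, so country i contributes w_i if α_i > 1, else 0.
α_i > 1 for i ∈ {2, 3, 4, 5}; NE contributions (0, 11, 4, 10, 7), S = 32.

32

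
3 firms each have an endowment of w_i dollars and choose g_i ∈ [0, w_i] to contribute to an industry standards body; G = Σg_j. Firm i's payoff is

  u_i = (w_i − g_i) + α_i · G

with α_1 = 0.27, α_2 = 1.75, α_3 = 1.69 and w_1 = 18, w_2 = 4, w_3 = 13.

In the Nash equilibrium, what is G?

∂u_i/∂g_i = α_i − 1, so firm i contributes w_i if α_i > 1, else 0.
α_i > 1 for i ∈ {2, 3}; NE contributions (0, 4, 13), G = 17.

17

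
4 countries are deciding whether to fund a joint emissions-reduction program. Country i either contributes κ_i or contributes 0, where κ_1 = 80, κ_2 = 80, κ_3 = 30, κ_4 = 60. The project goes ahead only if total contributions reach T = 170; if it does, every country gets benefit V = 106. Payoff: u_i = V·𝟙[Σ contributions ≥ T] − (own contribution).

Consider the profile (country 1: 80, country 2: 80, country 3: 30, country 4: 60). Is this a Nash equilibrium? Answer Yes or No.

No

Total = 250 ≥ 170: provided.
Country 1 (pledges 80, payoff 26): dropping to 0 → total 170, payoff 106. Profitable deviation.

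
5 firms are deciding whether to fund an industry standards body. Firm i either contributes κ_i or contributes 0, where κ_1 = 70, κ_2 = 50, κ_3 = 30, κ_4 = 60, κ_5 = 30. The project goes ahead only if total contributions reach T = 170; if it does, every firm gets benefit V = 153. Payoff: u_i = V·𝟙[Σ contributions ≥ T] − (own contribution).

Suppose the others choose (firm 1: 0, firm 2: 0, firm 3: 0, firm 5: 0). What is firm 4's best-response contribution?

Others' total = 0. Even contributing 60 gives 60 < 170: no benefit either way.
Best response: 0.

0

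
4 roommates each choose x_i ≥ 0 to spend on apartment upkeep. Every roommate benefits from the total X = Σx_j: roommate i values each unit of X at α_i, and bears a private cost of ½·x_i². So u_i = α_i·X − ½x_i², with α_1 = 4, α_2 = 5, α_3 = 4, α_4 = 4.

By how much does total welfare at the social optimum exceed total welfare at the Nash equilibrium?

325.5

Roommate i's FOC: ∂u_i/∂x_i = α_i − x_i = 0, so x_i* = α_i.
NE contributions = (4, 5, 4, 4); X = 17.
W^NE = (Σα)·X − ½Σα_i² = 17² − ½·73 = 252.5.
Planner sets x_i = Σα_j = 17 for every i, so X^SO = 4·17 = 68.
W^SO = (Σα)·X^SO − ½·4·(Σα)² = (4/2)·17² = 578.
Deadweight loss = W^SO − W^NE = 325.5.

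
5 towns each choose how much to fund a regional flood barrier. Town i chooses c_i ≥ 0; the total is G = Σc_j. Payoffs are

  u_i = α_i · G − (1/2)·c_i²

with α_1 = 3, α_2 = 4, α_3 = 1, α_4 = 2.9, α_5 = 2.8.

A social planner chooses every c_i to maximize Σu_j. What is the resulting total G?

68.5

Planner FOC: ∂(Σu_j)/∂c_i = (Σα_j) − c_i = 0, so c_i^SO = Σα_j = 13.7 for every i; G^SO = 68.5.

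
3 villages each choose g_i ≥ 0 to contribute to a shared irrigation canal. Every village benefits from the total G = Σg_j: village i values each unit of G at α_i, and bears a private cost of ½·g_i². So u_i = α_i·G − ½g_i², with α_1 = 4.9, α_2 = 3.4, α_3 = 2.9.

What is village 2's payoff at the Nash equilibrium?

32.3

Village i's FOC: ∂u_i/∂g_i = α_i − g_i = 0, so g_i* = α_i.
NE contributions = (4.9, 3.4, 2.9); G = 11.2.
u_2 = α_2·G − ½·(g_2)² = 3.4·11.2 − ½·3.4² = 32.3.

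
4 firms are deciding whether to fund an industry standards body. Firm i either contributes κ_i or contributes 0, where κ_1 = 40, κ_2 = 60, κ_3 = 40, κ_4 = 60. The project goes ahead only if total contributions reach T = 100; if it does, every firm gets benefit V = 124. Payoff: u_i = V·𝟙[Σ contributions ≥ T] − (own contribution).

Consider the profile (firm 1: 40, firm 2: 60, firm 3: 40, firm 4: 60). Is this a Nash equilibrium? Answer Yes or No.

Total = 200 ≥ 100: provided.
Firm 1 (pledges 40, payoff 84): dropping to 0 → total 160, payoff 124. Profitable deviation.

No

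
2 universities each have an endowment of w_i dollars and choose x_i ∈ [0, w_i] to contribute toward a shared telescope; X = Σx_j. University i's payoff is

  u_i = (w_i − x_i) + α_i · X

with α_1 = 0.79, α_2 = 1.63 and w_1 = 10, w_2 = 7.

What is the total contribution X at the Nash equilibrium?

∂u_i/∂x_i = α_i − 1, so university i contributes w_i if α_i > 1, else 0.
α_i > 1 for i ∈ {2}; NE contributions (0, 7), X = 7.

7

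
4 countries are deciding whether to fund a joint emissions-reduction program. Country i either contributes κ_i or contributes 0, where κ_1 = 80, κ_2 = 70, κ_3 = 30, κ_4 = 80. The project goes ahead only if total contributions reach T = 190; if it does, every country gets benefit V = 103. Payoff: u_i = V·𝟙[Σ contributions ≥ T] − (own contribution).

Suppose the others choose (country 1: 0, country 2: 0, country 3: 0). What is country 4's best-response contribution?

Others' total = 0. Even contributing 80 gives 80 < 190: no benefit either way.
Best response: 0.

0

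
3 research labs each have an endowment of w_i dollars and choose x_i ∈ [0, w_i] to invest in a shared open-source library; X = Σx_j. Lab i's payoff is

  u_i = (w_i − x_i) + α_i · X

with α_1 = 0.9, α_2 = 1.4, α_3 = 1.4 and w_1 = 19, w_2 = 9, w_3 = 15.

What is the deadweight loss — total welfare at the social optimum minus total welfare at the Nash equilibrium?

∂u_i/∂x_i = α_i − 1, so lab i contributes w_i if α_i > 1, else 0.
α_i > 1 for i ∈ {2, 3}; NE contributions (0, 9, 15), X = 24.
W^NE = Σw_i − X^NE + (Σα_i)·X^NE = 43 + 2.7·24 = 107.8.
Planner: ∂(Σu_j)/∂x_i = Σα_j − 1 = 2.7 > 0, so everyone contributes w_i; X^SO = 43, W^SO = 43 + 2.7·43 = 159.1.
Deadweight loss = 51.3.

51.3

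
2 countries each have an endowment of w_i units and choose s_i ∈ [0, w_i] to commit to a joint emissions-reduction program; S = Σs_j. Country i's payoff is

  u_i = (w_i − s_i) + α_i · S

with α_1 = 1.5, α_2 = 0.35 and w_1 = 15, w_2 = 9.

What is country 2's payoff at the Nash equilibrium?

∂u_i/∂s_i = α_i − 1, so country i contributes w_i if α_i > 1, else 0.
α_i > 1 for i ∈ {1}; NE contributions (15, 0), S = 15.
u_2 = (9 − 0) + 0.35·15 = 14.25.

14.25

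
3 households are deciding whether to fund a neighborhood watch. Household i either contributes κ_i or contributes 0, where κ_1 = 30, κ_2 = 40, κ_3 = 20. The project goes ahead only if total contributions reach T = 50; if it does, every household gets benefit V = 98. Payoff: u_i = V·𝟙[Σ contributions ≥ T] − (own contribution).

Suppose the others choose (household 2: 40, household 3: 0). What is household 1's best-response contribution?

30

Others' total = 40. Contributing 30 brings total to 70 ≥ 50: gain V − κ_1 = 68.
Best response: 30.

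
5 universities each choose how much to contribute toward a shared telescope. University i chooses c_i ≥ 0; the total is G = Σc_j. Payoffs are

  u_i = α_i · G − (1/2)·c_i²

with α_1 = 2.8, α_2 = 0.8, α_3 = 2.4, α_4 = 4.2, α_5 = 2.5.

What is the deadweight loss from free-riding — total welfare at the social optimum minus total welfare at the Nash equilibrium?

University i's FOC: ∂u_i/∂c_i = α_i − c_i = 0, so c_i* = α_i.
NE contributions = (2.8, 0.8, 2.4, 4.2, 2.5); G = 12.7.
W^NE = (Σα)·G − ½Σα_i² = 12.7² − ½·38.13 = 142.225.
Planner sets c_i = Σα_j = 12.7 for every i, so G^SO = 5·12.7 = 63.5.
W^SO = (Σα)·G^SO − ½·5·(Σα)² = (5/2)·12.7² = 403.225.
Deadweight loss = W^SO − W^NE = 261.

261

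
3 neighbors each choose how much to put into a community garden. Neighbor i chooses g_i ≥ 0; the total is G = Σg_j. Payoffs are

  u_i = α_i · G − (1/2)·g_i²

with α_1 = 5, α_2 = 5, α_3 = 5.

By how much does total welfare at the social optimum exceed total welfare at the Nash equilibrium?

150

Neighbor i's FOC: ∂u_i/∂g_i = α_i − g_i = 0, so g_i* = α_i.
NE contributions = (5, 5, 5); G = 15.
W^NE = (Σα)·G − ½Σα_i² = 15² − ½·75 = 187.5.
Planner sets g_i = Σα_j = 15 for every i, so G^SO = 3·15 = 45.
W^SO = (Σα)·G^SO − ½·3·(Σα)² = (3/2)·15² = 337.5.
Deadweight loss = W^SO − W^NE = 150.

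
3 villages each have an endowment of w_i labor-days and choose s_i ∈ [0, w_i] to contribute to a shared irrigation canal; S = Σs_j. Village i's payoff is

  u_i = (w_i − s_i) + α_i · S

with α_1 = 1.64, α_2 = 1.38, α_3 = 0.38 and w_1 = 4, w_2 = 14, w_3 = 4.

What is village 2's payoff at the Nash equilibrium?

∂u_i/∂s_i = α_i − 1, so village i contributes w_i if α_i > 1, else 0.
α_i > 1 for i ∈ {1, 2}; NE contributions (4, 14, 0), S = 18.
u_2 = (14 − 14) + 1.38·18 = 24.84.

24.84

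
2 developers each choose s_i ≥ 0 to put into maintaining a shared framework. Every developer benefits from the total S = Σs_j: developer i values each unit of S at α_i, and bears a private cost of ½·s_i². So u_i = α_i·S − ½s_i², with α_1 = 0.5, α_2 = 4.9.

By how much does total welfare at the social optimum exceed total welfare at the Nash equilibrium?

Developer i's FOC: ∂u_i/∂s_i = α_i − s_i = 0, so s_i* = α_i.
NE contributions = (0.5, 4.9); S = 5.4.
W^NE = (Σα)·S − ½Σα_i² = 5.4² − ½·24.26 = 17.03.
Planner sets s_i = Σα_j = 5.4 for every i, so S^SO = 2·5.4 = 10.8.
W^SO = (Σα)·S^SO − ½·2·(Σα)² = (2/2)·5.4² = 29.16.
Deadweight loss = W^SO − W^NE = 12.13.

12.13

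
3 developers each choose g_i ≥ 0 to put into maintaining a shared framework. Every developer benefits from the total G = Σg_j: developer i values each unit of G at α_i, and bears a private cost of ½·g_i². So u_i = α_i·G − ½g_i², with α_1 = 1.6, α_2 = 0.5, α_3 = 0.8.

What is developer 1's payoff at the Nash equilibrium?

Developer i's FOC: ∂u_i/∂g_i = α_i − g_i = 0, so g_i* = α_i.
NE contributions = (1.6, 0.5, 0.8); G = 2.9.
u_1 = α_1·G − ½·(g_1)² = 1.6·2.9 − ½·1.6² = 3.36.

3.36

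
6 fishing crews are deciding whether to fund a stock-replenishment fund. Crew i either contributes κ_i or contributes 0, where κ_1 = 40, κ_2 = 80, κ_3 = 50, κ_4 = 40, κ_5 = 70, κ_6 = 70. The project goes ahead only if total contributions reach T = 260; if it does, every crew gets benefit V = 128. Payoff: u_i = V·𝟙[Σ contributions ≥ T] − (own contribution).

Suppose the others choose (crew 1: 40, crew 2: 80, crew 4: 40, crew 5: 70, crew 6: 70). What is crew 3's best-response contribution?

0

Others' total = 300 ≥ 260; contributing adds cost 50 for no extra benefit.
Best response: 0.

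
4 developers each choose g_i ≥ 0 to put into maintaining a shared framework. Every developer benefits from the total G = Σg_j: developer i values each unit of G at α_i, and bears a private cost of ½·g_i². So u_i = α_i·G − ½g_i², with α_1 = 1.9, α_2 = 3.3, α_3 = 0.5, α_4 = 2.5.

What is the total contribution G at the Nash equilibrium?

Developer i's FOC: ∂u_i/∂g_i = α_i − g_i = 0, so g_i* = α_i.
NE contributions = (1.9, 3.3, 0.5, 2.5); G = 8.2.

8.2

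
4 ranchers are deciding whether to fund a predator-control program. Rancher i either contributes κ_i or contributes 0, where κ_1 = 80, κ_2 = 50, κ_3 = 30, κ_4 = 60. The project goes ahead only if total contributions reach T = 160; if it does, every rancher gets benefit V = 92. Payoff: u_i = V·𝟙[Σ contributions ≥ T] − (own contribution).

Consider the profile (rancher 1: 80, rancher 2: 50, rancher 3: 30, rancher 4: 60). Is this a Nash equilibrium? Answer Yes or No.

No

Total = 220 ≥ 160: provided.
Rancher 1 (pledges 80, payoff 12): dropping to 0 → total 140, payoff 0. No gain.
Rancher 2 (pledges 50, payoff 42): dropping to 0 → total 170, payoff 92. Profitable deviation.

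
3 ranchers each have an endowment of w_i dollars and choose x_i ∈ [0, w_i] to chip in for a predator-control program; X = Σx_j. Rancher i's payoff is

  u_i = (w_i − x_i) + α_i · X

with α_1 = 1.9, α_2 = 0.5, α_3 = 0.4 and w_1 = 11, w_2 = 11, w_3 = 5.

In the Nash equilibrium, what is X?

11

∂u_i/∂x_i = α_i − 1, so rancher i contributes w_i if α_i > 1, else 0.
α_i > 1 for i ∈ {1}; NE contributions (11, 0, 0), X = 11.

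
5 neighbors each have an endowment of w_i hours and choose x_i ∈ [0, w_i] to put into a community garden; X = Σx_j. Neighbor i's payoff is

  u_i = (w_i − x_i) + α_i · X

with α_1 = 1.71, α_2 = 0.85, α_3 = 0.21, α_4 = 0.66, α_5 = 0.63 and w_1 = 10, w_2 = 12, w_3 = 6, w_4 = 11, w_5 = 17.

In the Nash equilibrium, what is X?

∂u_i/∂x_i = α_i − 1, so neighbor i contributes w_i if α_i > 1, else 0.
α_i > 1 for i ∈ {1}; NE contributions (10, 0, 0, 0, 0), X = 10.

10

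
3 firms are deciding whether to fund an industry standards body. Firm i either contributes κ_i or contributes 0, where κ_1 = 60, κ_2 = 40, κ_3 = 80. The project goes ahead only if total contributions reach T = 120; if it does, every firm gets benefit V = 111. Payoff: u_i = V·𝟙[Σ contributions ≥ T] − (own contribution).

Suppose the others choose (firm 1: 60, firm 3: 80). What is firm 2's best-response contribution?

0

Others' total = 140 ≥ 120; contributing adds cost 40 for no extra benefit.
Best response: 0.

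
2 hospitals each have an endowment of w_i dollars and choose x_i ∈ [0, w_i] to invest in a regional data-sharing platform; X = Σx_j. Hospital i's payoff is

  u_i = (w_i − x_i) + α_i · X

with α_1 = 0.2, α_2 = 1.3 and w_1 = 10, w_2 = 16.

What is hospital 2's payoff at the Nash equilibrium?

∂u_i/∂x_i = α_i − 1, so hospital i contributes w_i if α_i > 1, else 0.
α_i > 1 for i ∈ {2}; NE contributions (0, 16), X = 16.
u_2 = (16 − 16) + 1.3·16 = 20.8.

20.8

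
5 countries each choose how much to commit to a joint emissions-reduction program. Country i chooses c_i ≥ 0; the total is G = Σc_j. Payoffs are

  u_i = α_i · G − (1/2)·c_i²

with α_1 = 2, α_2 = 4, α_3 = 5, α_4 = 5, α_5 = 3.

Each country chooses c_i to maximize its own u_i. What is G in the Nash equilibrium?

19

Country i's FOC: ∂u_i/∂c_i = α_i − c_i = 0, so c_i* = α_i.
NE contributions = (2, 4, 5, 5, 3); G = 19.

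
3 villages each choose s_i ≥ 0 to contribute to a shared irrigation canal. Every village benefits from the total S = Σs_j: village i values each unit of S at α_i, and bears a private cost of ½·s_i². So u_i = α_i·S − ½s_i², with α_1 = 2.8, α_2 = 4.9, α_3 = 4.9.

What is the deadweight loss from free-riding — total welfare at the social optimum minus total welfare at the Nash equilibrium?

107.31

Village i's FOC: ∂u_i/∂s_i = α_i − s_i = 0, so s_i* = α_i.
NE contributions = (2.8, 4.9, 4.9); S = 12.6.
W^NE = (Σα)·S − ½Σα_i² = 12.6² − ½·55.86 = 130.83.
Planner sets s_i = Σα_j = 12.6 for every i, so S^SO = 3·12.6 = 37.8.
W^SO = (Σα)·S^SO − ½·3·(Σα)² = (3/2)·12.6² = 238.14.
Deadweight loss = W^SO − W^NE = 107.31.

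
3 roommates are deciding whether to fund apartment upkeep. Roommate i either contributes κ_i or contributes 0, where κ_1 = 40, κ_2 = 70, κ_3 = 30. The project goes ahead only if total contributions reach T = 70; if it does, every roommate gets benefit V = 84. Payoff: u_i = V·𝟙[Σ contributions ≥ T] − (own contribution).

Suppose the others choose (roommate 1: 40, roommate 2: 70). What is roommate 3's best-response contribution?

Others' total = 110 ≥ 70; contributing adds cost 30 for no extra benefit.
Best response: 0.

0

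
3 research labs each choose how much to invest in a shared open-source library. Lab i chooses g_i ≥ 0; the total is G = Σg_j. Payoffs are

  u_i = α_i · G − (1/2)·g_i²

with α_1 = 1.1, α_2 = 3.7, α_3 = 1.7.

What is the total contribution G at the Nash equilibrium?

6.5

Lab i's FOC: ∂u_i/∂g_i = α_i − g_i = 0, so g_i* = α_i.
NE contributions = (1.1, 3.7, 1.7); G = 6.5.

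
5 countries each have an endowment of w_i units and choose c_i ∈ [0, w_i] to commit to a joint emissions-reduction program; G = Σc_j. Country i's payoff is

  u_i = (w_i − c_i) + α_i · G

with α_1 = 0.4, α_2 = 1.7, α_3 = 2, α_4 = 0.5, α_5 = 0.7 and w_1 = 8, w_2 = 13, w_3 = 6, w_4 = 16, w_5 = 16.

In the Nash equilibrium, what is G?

∂u_i/∂c_i = α_i − 1, so country i contributes w_i if α_i > 1, else 0.
α_i > 1 for i ∈ {2, 3}; NE contributions (0, 13, 6, 0, 0), G = 19.

19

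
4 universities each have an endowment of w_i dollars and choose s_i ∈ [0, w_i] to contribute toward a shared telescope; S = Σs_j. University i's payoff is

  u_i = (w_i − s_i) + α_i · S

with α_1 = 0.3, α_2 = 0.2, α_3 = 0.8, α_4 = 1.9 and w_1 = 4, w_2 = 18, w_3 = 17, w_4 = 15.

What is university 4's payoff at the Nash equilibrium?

∂u_i/∂s_i = α_i − 1, so university i contributes w_i if α_i > 1, else 0.
α_i > 1 for i ∈ {4}; NE contributions (0, 0, 0, 15), S = 15.
u_4 = (15 − 15) + 1.9·15 = 28.5.

28.5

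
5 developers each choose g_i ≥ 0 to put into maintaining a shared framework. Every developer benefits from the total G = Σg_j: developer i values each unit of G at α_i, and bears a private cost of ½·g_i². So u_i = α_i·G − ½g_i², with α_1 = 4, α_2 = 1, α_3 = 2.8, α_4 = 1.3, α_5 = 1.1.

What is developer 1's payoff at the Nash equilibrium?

32.8

Developer i's FOC: ∂u_i/∂g_i = α_i − g_i = 0, so g_i* = α_i.
NE contributions = (4, 1, 2.8, 1.3, 1.1); G = 10.2.
u_1 = α_1·G − ½·(g_1)² = 4·10.2 − ½·4² = 32.8.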